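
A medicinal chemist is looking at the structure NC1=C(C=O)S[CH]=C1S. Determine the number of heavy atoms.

9

Every atom symbol written in the SMILES (organic subset) is one heavy atom; implicit H are not written.
Heavy atoms by element → C:5, N:1, O:1, S:2.
Total: 9.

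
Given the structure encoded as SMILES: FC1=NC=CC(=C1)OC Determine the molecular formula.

C6H6FNO

Walk through each heavy atom and fill implicit hydrogens from standard valence (C 4, N 3, O 2, S 2, halogen 1):
  atom 1: F (halogen, monovalent) → 0 H
  atom 2: C, bond orders sum to 4 (valence 4) → 0 H
  atom 3: N, bond orders sum to 3 (valence 3) → 0 H
  atom 4: C, bond orders sum to 3 (valence 4) → 1 H
  atom 5: C, bond orders sum to 3 (valence 4) → 1 H
  atom 6: C, bond orders sum to 4 (valence 4) → 0 H
  atom 7: C, bond orders sum to 3 (valence 4) → 1 H
  atom 8: O, bond orders sum to 2 (valence 2) → 0 H
  atom 9: C, bond orders sum to 1 (valence 4) → 3 H
Totals → C:6, H:6, F:1, N:1, O:1.
In Hill order: C6H6FNO.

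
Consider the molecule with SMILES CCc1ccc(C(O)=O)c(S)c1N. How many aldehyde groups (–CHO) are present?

0

Scan the SMILES for the aldehyde motif — none present.
Groups that are present: 1 carboxylic acid, 1 primary amine, 1 thiol.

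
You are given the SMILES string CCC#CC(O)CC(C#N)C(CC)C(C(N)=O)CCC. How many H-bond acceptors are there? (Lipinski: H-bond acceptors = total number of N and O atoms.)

N atoms: 2; O atoms: 2.
Lipinski HBA = 2 + 2 = 4.

4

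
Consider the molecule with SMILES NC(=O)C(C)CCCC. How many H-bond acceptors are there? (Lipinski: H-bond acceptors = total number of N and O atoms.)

N atoms: 1; O atoms: 1.
Lipinski HBA = 1 + 1 = 2.

2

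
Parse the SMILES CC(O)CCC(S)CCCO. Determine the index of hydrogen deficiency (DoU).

Degree of unsaturation = (number of rings) + (number of π bonds).
Ring closures in the SMILES: 0.
π bonds: none → 0 DoU from unsaturation.
Total DoU = 0 + 0 = 0.

0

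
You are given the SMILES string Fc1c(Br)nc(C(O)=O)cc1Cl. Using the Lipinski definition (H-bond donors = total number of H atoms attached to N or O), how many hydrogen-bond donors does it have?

1

Donors: find every N or O and count the H atoms it carries.
  atom 5 (N): bond orders sum to 3 → 0 H
  atom 8 (O): bond orders sum to 1 → 1 H
  atom 9 (O): bond orders sum to 2 → 0 H
Lipinski HBD = 1.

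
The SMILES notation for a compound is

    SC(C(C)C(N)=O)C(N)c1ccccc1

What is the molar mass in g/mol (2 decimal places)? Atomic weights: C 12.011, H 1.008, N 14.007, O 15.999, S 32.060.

224.32 g/mol

First, the molecular formula is C11H16N2OS (counting implicit H from valence).
  C: 11 × 12.011 = 132.121
  H: 16 × 1.008 = 16.128
  N: 2 × 14.007 = 28.014
  O: 1 × 15.999 = 15.999
  S: 1 × 32.060 = 32.060
Sum: 11×12.011 + 16×1.008 + 2×14.007 + 1×15.999 + 1×32.060 = 224.322 → 224.32 g/mol.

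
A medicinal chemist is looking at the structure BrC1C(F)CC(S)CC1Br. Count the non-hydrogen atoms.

10

Every atom symbol written in the SMILES (organic subset) is one heavy atom; implicit H are not written.
Heavy atoms by element → Br:2, C:6, F:1, S:1.
Total: 10.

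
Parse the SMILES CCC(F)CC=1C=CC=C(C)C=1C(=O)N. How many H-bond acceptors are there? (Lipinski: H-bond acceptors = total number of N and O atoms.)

2

N atoms: 1; O atoms: 1.
Lipinski HBA = 1 + 1 = 2.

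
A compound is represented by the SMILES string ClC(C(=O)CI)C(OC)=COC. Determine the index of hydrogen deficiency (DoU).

2

Degree of unsaturation = (number of rings) + (number of π bonds).
Ring closures in the SMILES: 0.
π bonds: 2 double bonds (each 1 DoU) → 2 DoU from unsaturation.
Total DoU = 0 + 2 = 2.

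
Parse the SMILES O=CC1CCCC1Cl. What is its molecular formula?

C6H9ClO

Walk through each heavy atom and fill implicit hydrogens from standard valence (C 4, N 3, O 2, S 2, halogen 1):
  atom 1: O, bond orders sum to 2 (valence 2) → 0 H
  atom 2: C, bond orders sum to 3 (valence 4) → 1 H
  atom 3: C, bond orders sum to 3 (valence 4) → 1 H
  atom 4: C, bond orders sum to 2 (valence 4) → 2 H
  atom 5: C, bond orders sum to 2 (valence 4) → 2 H
  atom 6: C, bond orders sum to 2 (valence 4) → 2 H
  atom 7: C, bond orders sum to 3 (valence 4) → 1 H
  atom 8: Cl (halogen, monovalent) → 0 H
Totals → C:6, H:9, Cl:1, O:1.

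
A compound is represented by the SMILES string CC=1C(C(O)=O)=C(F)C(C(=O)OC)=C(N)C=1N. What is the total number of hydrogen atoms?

Walk through each heavy atom and fill implicit hydrogens from standard valence (C 4, N 3, O 2, S 2, halogen 1):
  atom 1: C, bond orders sum to 1 (valence 4) → 3 H
  atom 2: C, bond orders sum to 4 (valence 4) → 0 H
  atom 3: C, bond orders sum to 4 (valence 4) → 0 H
  atom 4: C, bond orders sum to 4 (valence 4) → 0 H
  atom 5: O, bond orders sum to 1 (valence 2) → 1 H
  atom 6: O, bond orders sum to 2 (valence 2) → 0 H
  atom 7: C, bond orders sum to 4 (valence 4) → 0 H
  atom 8: F (halogen, monovalent) → 0 H
  atom 9: C, bond orders sum to 4 (valence 4) → 0 H
  atom 10: C, bond orders sum to 4 (valence 4) → 0 H
  atom 11: O, bond orders sum to 2 (valence 2) → 0 H
  atom 12: O, bond orders sum to 2 (valence 2) → 0 H
  atom 13: C, bond orders sum to 1 (valence 4) → 3 H
  atom 14: C, bond orders sum to 4 (valence 4) → 0 H
  atom 15: N, bond orders sum to 1 (valence 3) → 2 H
  atom 16: C, bond orders sum to 4 (valence 4) → 0 H
  atom 17: N, bond orders sum to 1 (valence 3) → 2 H
Total hydrogens: 11.

11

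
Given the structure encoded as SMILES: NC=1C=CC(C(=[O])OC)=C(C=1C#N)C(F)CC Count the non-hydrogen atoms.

17

Every atom symbol written in the SMILES (organic subset) is one heavy atom; implicit H are not written.
Heavy atoms by element → C:12, F:1, N:2, O:2.
Total: 17.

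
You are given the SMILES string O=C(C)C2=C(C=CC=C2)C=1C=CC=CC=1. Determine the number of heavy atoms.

15

Every atom symbol written in the SMILES (organic subset) is one heavy atom; implicit H are not written.
Heavy atoms by element → C:14, O:1.
Total: 15.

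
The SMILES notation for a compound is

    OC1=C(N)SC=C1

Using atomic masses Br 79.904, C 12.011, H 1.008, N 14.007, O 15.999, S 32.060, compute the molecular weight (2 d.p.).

115.15 g/mol

First, the molecular formula is C4H5NOS (counting implicit H from valence).
  C: 4 × 12.011 = 48.044
  H: 5 × 1.008 = 5.040
  N: 1 × 14.007 = 14.007
  O: 1 × 15.999 = 15.999
  S: 1 × 32.060 = 32.060
Sum: 4×12.011 + 5×1.008 + 1×14.007 + 1×15.999 + 1×32.060 = 115.150 → 115.15 g/mol.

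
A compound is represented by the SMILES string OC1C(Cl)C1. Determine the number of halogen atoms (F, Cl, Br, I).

Halogen atoms appear at heavy-atom position 4 (1×Cl).
Other groups present: 1 hydroxyl.
Halogen count: 1.

1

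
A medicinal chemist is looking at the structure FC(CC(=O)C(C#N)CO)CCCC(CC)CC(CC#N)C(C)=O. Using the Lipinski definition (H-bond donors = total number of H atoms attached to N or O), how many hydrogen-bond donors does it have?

Donors: find every N or O and count the H atoms it carries.
  atom 5 (O): bond orders sum to 2 → 0 H
  atom 8 (N): bond orders sum to 3 → 0 H
  atom 10 (O): bond orders sum to 1 → 1 H
  atom 21 (N): bond orders sum to 3 → 0 H
  atom 24 (O): bond orders sum to 2 → 0 H
Lipinski HBD = 1.

1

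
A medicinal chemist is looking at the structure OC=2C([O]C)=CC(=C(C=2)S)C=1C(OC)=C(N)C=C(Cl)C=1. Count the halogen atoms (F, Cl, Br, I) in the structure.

1

Halogen atoms appear at heavy-atom position 19 (1×Cl).
Other groups present: 2 ether, 1 hydroxyl, 1 primary amine, 1 thiol.
Halogen count: 1.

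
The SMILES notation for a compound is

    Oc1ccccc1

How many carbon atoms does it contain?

6

Count every carbon token in the SMILES (each C, including those in ring-closure positions and inside branches).
Carbon count: 6.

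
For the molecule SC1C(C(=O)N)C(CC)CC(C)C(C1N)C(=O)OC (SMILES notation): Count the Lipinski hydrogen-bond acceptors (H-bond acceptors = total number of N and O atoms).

N atoms: 2; O atoms: 3.
Lipinski HBA = 2 + 3 = 5.

5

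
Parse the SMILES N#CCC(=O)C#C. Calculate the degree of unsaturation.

5

Molecular formula: C5H3NO.
DoU = (2C + 2 + N − H − X) / 2, where X is the halogen count and O/S are ignored.
    = (2·5 + 2 + 1 − 3 − 0) / 2 = 10 / 2 = 5.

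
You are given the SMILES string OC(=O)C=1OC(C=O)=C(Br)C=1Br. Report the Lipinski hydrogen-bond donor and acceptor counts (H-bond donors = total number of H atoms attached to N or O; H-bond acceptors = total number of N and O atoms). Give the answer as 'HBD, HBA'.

1, 4

Donors: find every N or O and count the H atoms it carries.
  atom 1 (O): bond orders sum to 1 → 1 H
  atom 3 (O): bond orders sum to 2 → 0 H
  atom 5 (O): bond orders sum to 2 → 0 H
  atom 8 (O): bond orders sum to 2 → 0 H
Lipinski HBD = 1.
Acceptors: N atoms = 0, O atoms = 4 → HBA = 4.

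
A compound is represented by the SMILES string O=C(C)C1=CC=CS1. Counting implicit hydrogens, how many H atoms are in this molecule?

Walk through each heavy atom and fill implicit hydrogens from standard valence (C 4, N 3, O 2, S 2, halogen 1):
  atom 1: O, bond orders sum to 2 (valence 2) → 0 H
  atom 2: C, bond orders sum to 4 (valence 4) → 0 H
  atom 3: C, bond orders sum to 1 (valence 4) → 3 H
  atom 4: C, bond orders sum to 4 (valence 4) → 0 H
  atom 5: C, bond orders sum to 3 (valence 4) → 1 H
  atom 6: C, bond orders sum to 3 (valence 4) → 1 H
  atom 7: C, bond orders sum to 3 (valence 4) → 1 H
  atom 8: S, bond orders sum to 2 (valence 2) → 0 H
Total hydrogens: 6.

6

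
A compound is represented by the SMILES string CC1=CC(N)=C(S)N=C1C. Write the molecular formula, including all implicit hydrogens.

C7H10N2S

Walk through each heavy atom and fill implicit hydrogens from standard valence (C 4, N 3, O 2, S 2, halogen 1):
  atom 1: C, bond orders sum to 1 (valence 4) → 3 H
  atom 2: C, bond orders sum to 4 (valence 4) → 0 H
  atom 3: C, bond orders sum to 3 (valence 4) → 1 H
  atom 4: C, bond orders sum to 4 (valence 4) → 0 H
  atom 5: N, bond orders sum to 1 (valence 3) → 2 H
  atom 6: C, bond orders sum to 4 (valence 4) → 0 H
  atom 7: S, bond orders sum to 1 (valence 2) → 1 H
  atom 8: N, bond orders sum to 3 (valence 3) → 0 H
  atom 9: C, bond orders sum to 4 (valence 4) → 0 H
  atom 10: C, bond orders sum to 1 (valence 4) → 3 H
Totals → C:7, H:10, N:2, S:1.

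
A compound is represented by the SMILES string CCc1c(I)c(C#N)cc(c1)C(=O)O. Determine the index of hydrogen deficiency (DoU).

Molecular formula: C10H8INO2.
DoU = (2C + 2 + N − H − X) / 2, where X is the halogen count and O/S are ignored.
    = (2·10 + 2 + 1 − 8 − 1) / 2 = 14 / 2 = 7.

7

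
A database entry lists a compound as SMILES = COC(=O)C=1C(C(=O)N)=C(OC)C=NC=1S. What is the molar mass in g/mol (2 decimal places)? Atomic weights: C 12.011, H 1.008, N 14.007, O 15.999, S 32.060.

First, the molecular formula is C9H10N2O4S (counting implicit H from valence).
  C: 9 × 12.011 = 108.099
  H: 10 × 1.008 = 10.080
  N: 2 × 14.007 = 28.014
  O: 4 × 15.999 = 63.996
  S: 1 × 32.060 = 32.060
Sum: 9×12.011 + 10×1.008 + 2×14.007 + 4×15.999 + 1×32.060 = 242.249 → 242.25 g/mol.

242.25 g/mol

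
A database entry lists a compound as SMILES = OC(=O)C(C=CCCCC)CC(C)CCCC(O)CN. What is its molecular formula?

C16H31NO3

Walk through each heavy atom and fill implicit hydrogens from standard valence (C 4, N 3, O 2, S 2, halogen 1):
  atom 1: O, bond orders sum to 1 (valence 2) → 1 H
  atom 2: C, bond orders sum to 4 (valence 4) → 0 H
  atom 3: O, bond orders sum to 2 (valence 2) → 0 H
  atom 4: C, bond orders sum to 3 (valence 4) → 1 H
  atom 5: C, bond orders sum to 3 (valence 4) → 1 H
  atom 6: C, bond orders sum to 3 (valence 4) → 1 H
  atom 7: C, bond orders sum to 2 (valence 4) → 2 H
  atom 8: C, bond orders sum to 2 (valence 4) → 2 H
  atom 9: C, bond orders sum to 2 (valence 4) → 2 H
  atom 10: C, bond orders sum to 1 (valence 4) → 3 H
  atom 11: C, bond orders sum to 2 (valence 4) → 2 H
  atom 12: C, bond orders sum to 3 (valence 4) → 1 H
  atom 13: C, bond orders sum to 1 (valence 4) → 3 H
  atom 14: C, bond orders sum to 2 (valence 4) → 2 H
  atom 15: C, bond orders sum to 2 (valence 4) → 2 H
  atom 16: C, bond orders sum to 2 (valence 4) → 2 H
  atom 17: C, bond orders sum to 3 (valence 4) → 1 H
  atom 18: O, bond orders sum to 1 (valence 2) → 1 H
  atom 19: C, bond orders sum to 2 (valence 4) → 2 H
  atom 20: N, bond orders sum to 1 (valence 3) → 2 H
Totals → C:16, H:31, N:1, O:3.
In Hill order: C16H31NO3.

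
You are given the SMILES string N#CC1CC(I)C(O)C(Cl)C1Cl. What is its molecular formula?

C7H8Cl2INO

Walk through each heavy atom and fill implicit hydrogens from standard valence (C 4, N 3, O 2, S 2, halogen 1):
  atom 1: N, bond orders sum to 3 (valence 3) → 0 H
  atom 2: C, bond orders sum to 4 (valence 4) → 0 H
  atom 3: C, bond orders sum to 3 (valence 4) → 1 H
  atom 4: C, bond orders sum to 2 (valence 4) → 2 H
  atom 5: C, bond orders sum to 3 (valence 4) → 1 H
  atom 6: I (halogen, monovalent) → 0 H
  atom 7: C, bond orders sum to 3 (valence 4) → 1 H
  atom 8: O, bond orders sum to 1 (valence 2) → 1 H
  atom 9: C, bond orders sum to 3 (valence 4) → 1 H
  atom 10: Cl (halogen, monovalent) → 0 H
  atom 11: C, bond orders sum to 3 (valence 4) → 1 H
  atom 12: Cl (halogen, monovalent) → 0 H
Totals → C:7, H:8, Cl:2, I:1, N:1, O:1.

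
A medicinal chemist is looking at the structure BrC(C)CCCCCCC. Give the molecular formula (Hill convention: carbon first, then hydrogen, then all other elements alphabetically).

C9H19Br

Walk through each heavy atom and fill implicit hydrogens from standard valence (C 4, N 3, O 2, S 2, halogen 1):
  atom 1: Br (halogen, monovalent) → 0 H
  atom 2: C, bond orders sum to 3 (valence 4) → 1 H
  atom 3: C, bond orders sum to 1 (valence 4) → 3 H
  atom 4: C, bond orders sum to 2 (valence 4) → 2 H
  atom 5: C, bond orders sum to 2 (valence 4) → 2 H
  atom 6: C, bond orders sum to 2 (valence 4) → 2 H
  atom 7: C, bond orders sum to 2 (valence 4) → 2 H
  atom 8: C, bond orders sum to 2 (valence 4) → 2 H
  atom 9: C, bond orders sum to 2 (valence 4) → 2 H
  atom 10: C, bond orders sum to 1 (valence 4) → 3 H
Totals → C:9, H:19, Br:1.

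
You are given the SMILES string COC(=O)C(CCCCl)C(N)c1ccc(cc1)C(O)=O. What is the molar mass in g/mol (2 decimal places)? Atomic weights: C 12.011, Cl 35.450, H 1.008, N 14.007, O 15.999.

First, the molecular formula is C14H18ClNO4 (counting implicit H from valence).
  C: 14 × 12.011 = 168.154
  Cl: 1 × 35.450 = 35.450
  H: 18 × 1.008 = 18.144
  N: 1 × 14.007 = 14.007
  O: 4 × 15.999 = 63.996
Sum: 14×12.011 + 1×35.450 + 18×1.008 + 1×14.007 + 4×15.999 = 299.751 → 299.75 g/mol.

299.75 g/mol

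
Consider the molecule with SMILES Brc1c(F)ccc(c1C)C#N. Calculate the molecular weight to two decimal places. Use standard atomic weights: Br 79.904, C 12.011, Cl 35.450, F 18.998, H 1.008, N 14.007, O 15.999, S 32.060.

First, the molecular formula is C8H5BrFN (counting implicit H from valence).
  Br: 1 × 79.904 = 79.904
  C: 8 × 12.011 = 96.088
  F: 1 × 18.998 = 18.998
  H: 5 × 1.008 = 5.040
  N: 1 × 14.007 = 14.007
Sum: 1×79.904 + 8×12.011 + 1×18.998 + 5×1.008 + 1×14.007 = 214.037 → 214.04 g/mol.

214.04 g/mol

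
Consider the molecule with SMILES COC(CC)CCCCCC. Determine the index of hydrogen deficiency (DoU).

Molecular formula: C10H22O.
DoU = (2C + 2 + N − H − X) / 2, where X is the halogen count and O/S are ignored.
    = (2·10 + 2 + 0 − 22 − 0) / 2 = 0 / 2 = 0.

0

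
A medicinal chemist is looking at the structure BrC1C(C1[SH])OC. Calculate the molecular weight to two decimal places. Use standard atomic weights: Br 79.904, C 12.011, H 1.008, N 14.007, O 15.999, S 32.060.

First, the molecular formula is C4H7BrOS (counting implicit H from valence).
  Br: 1 × 79.904 = 79.904
  C: 4 × 12.011 = 48.044
  H: 7 × 1.008 = 7.056
  O: 1 × 15.999 = 15.999
  S: 1 × 32.060 = 32.060
Sum: 1×79.904 + 4×12.011 + 7×1.008 + 1×15.999 + 1×32.060 = 183.063 → 183.06 g/mol.

183.06 g/mol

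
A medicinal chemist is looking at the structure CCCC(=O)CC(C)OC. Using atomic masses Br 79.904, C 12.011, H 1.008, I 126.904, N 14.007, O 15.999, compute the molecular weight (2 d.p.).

First, the molecular formula is C8H16O2 (counting implicit H from valence).
  C: 8 × 12.011 = 96.088
  H: 16 × 1.008 = 16.128
  O: 2 × 15.999 = 31.998
Sum: 8×12.011 + 16×1.008 + 2×15.999 = 144.214 → 144.21 g/mol.

144.21 g/mol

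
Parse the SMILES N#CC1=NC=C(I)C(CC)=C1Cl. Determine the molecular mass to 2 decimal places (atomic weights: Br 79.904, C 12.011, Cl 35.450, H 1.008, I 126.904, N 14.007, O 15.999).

First, the molecular formula is C8H6ClIN2 (counting implicit H from valence).
  C: 8 × 12.011 = 96.088
  Cl: 1 × 35.450 = 35.450
  H: 6 × 1.008 = 6.048
  I: 1 × 126.904 = 126.904
  N: 2 × 14.007 = 28.014
Sum: 8×12.011 + 1×35.450 + 6×1.008 + 1×126.904 + 2×14.007 = 292.504 → 292.50 g/mol.

292.50 g/mol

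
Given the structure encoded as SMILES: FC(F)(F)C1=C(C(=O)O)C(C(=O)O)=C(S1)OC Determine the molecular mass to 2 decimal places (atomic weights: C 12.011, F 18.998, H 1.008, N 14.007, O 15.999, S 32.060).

First, the molecular formula is C8H5F3O5S (counting implicit H from valence).
  C: 8 × 12.011 = 96.088
  F: 3 × 18.998 = 56.994
  H: 5 × 1.008 = 5.040
  O: 5 × 15.999 = 79.995
  S: 1 × 32.060 = 32.060
Sum: 8×12.011 + 3×18.998 + 5×1.008 + 5×15.999 + 1×32.060 = 270.177 → 270.18 g/mol.

270.18 g/mol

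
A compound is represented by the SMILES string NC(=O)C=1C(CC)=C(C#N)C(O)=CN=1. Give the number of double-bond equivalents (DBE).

Molecular formula: C9H9N3O2.
DoU = (2C + 2 + N − H − X) / 2, where X is the halogen count and O/S are ignored.
    = (2·9 + 2 + 3 − 9 − 0) / 2 = 14 / 2 = 7.

7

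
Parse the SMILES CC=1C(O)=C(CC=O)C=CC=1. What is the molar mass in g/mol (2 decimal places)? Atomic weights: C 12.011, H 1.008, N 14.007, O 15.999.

First, the molecular formula is C9H10O2 (counting implicit H from valence).
  C: 9 × 12.011 = 108.099
  H: 10 × 1.008 = 10.080
  O: 2 × 15.999 = 31.998
Sum: 9×12.011 + 10×1.008 + 2×15.999 = 150.177 → 150.18 g/mol.

150.18 g/mol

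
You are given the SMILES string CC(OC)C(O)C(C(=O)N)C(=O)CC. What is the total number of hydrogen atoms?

Walk through each heavy atom and fill implicit hydrogens from standard valence (C 4, N 3, O 2, S 2, halogen 1):
  atom 1: C, bond orders sum to 1 (valence 4) → 3 H
  atom 2: C, bond orders sum to 3 (valence 4) → 1 H
  atom 3: O, bond orders sum to 2 (valence 2) → 0 H
  atom 4: C, bond orders sum to 1 (valence 4) → 3 H
  atom 5: C, bond orders sum to 3 (valence 4) → 1 H
  atom 6: O, bond orders sum to 1 (valence 2) → 1 H
  atom 7: C, bond orders sum to 3 (valence 4) → 1 H
  atom 8: C, bond orders sum to 4 (valence 4) → 0 H
  atom 9: O, bond orders sum to 2 (valence 2) → 0 H
  atom 10: N, bond orders sum to 1 (valence 3) → 2 H
  atom 11: C, bond orders sum to 4 (valence 4) → 0 H
  atom 12: O, bond orders sum to 2 (valence 2) → 0 H
  atom 13: C, bond orders sum to 2 (valence 4) → 2 H
  atom 14: C, bond orders sum to 1 (valence 4) → 3 H
Total hydrogens: 17.

17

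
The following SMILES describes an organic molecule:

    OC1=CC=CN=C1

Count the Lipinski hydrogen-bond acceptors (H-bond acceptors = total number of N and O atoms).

2

N atoms: 1; O atoms: 1.
Lipinski HBA = 1 + 1 = 2.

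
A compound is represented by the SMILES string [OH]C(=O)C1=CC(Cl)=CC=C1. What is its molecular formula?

Walk through each heavy atom and fill implicit hydrogens from standard valence (C 4, N 3, O 2, S 2, halogen 1):
  atom 1: O with explicit H count 1
  atom 2: C, bond orders sum to 4 (valence 4) → 0 H
  atom 3: O, bond orders sum to 2 (valence 2) → 0 H
  atom 4: C, bond orders sum to 4 (valence 4) → 0 H
  atom 5: C, bond orders sum to 3 (valence 4) → 1 H
  atom 6: C, bond orders sum to 4 (valence 4) → 0 H
  atom 7: Cl (halogen, monovalent) → 0 H
  atom 8: C, bond orders sum to 3 (valence 4) → 1 H
  atom 9: C, bond orders sum to 3 (valence 4) → 1 H
  atom 10: C, bond orders sum to 3 (valence 4) → 1 H
Totals → C:7, H:5, Cl:1, O:2.

C7H5ClO2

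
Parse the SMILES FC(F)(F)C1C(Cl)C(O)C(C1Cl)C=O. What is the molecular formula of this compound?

Walk through each heavy atom and fill implicit hydrogens from standard valence (C 4, N 3, O 2, S 2, halogen 1):
  atom 1: F (halogen, monovalent) → 0 H
  atom 2: C, bond orders sum to 4 (valence 4) → 0 H
  atom 3: F (halogen, monovalent) → 0 H
  atom 4: F (halogen, monovalent) → 0 H
  atom 5: C, bond orders sum to 3 (valence 4) → 1 H
  atom 6: C, bond orders sum to 3 (valence 4) → 1 H
  atom 7: Cl (halogen, monovalent) → 0 H
  atom 8: C, bond orders sum to 3 (valence 4) → 1 H
  atom 9: O, bond orders sum to 1 (valence 2) → 1 H
  atom 10: C, bond orders sum to 3 (valence 4) → 1 H
  atom 11: C, bond orders sum to 3 (valence 4) → 1 H
  atom 12: Cl (halogen, monovalent) → 0 H
  atom 13: C, bond orders sum to 3 (valence 4) → 1 H
  atom 14: O, bond orders sum to 2 (valence 2) → 0 H
Totals → C:7, H:7, Cl:2, F:3, O:2.
In Hill order: C7H7Cl2F3O2.

C7H7Cl2F3O2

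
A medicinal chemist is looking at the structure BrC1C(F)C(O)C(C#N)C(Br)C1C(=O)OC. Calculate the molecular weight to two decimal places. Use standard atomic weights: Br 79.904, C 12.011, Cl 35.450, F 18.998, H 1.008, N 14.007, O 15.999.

First, the molecular formula is C9H10Br2FNO3 (counting implicit H from valence).
  Br: 2 × 79.904 = 159.808
  C: 9 × 12.011 = 108.099
  F: 1 × 18.998 = 18.998
  H: 10 × 1.008 = 10.080
  N: 1 × 14.007 = 14.007
  O: 3 × 15.999 = 47.997
Sum: 2×79.904 + 9×12.011 + 1×18.998 + 10×1.008 + 1×14.007 + 3×15.999 = 358.989 → 358.99 g/mol.

358.99 g/mol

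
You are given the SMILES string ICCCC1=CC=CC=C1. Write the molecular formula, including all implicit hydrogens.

C9H11I

Walk through each heavy atom and fill implicit hydrogens from standard valence (C 4, N 3, O 2, S 2, halogen 1):
  atom 1: I (halogen, monovalent) → 0 H
  atom 2: C, bond orders sum to 2 (valence 4) → 2 H
  atom 3: C, bond orders sum to 2 (valence 4) → 2 H
  atom 4: C, bond orders sum to 2 (valence 4) → 2 H
  atom 5: C, bond orders sum to 4 (valence 4) → 0 H
  atom 6: C, bond orders sum to 3 (valence 4) → 1 H
  atom 7: C, bond orders sum to 3 (valence 4) → 1 H
  atom 8: C, bond orders sum to 3 (valence 4) → 1 H
  atom 9: C, bond orders sum to 3 (valence 4) → 1 H
  atom 10: C, bond orders sum to 3 (valence 4) → 1 H
Totals → C:9, H:11, I:1.
In Hill order: C9H11I.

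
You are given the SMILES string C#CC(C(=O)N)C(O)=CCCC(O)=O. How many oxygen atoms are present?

4

Scan the SMILES for O atoms (remember two-letter symbols like Cl and Br are single atoms).
Oxygen count: 4.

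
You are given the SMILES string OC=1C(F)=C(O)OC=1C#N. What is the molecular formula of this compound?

Walk through each heavy atom and fill implicit hydrogens from standard valence (C 4, N 3, O 2, S 2, halogen 1):
  atom 1: O, bond orders sum to 1 (valence 2) → 1 H
  atom 2: C, bond orders sum to 4 (valence 4) → 0 H
  atom 3: C, bond orders sum to 4 (valence 4) → 0 H
  atom 4: F (halogen, monovalent) → 0 H
  atom 5: C, bond orders sum to 4 (valence 4) → 0 H
  atom 6: O, bond orders sum to 1 (valence 2) → 1 H
  atom 7: O, bond orders sum to 2 (valence 2) → 0 H
  atom 8: C, bond orders sum to 4 (valence 4) → 0 H
  atom 9: C, bond orders sum to 4 (valence 4) → 0 H
  atom 10: N, bond orders sum to 3 (valence 3) → 0 H
Totals → C:5, H:2, F:1, N:1, O:3.
In Hill order: C5H2FNO3.

C5H2FNO3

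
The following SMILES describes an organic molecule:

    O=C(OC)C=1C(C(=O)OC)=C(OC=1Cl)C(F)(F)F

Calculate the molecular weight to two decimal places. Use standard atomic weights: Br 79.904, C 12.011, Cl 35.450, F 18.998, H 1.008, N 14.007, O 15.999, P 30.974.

First, the molecular formula is C9H6ClF3O5 (counting implicit H from valence).
  C: 9 × 12.011 = 108.099
  Cl: 1 × 35.450 = 35.450
  F: 3 × 18.998 = 56.994
  H: 6 × 1.008 = 6.048
  O: 5 × 15.999 = 79.995
Sum: 9×12.011 + 1×35.450 + 3×18.998 + 6×1.008 + 5×15.999 = 286.586 → 286.59 g/mol.

286.59 g/mol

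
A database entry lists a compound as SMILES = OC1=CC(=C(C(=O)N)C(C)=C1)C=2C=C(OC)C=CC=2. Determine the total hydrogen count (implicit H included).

15

Walk through each heavy atom and fill implicit hydrogens from standard valence (C 4, N 3, O 2, S 2, halogen 1):
  atom 1: O, bond orders sum to 1 (valence 2) → 1 H
  atom 2: C, bond orders sum to 4 (valence 4) → 0 H
  atom 3: C, bond orders sum to 3 (valence 4) → 1 H
  atom 4: C, bond orders sum to 4 (valence 4) → 0 H
  atom 5: C, bond orders sum to 4 (valence 4) → 0 H
  atom 6: C, bond orders sum to 4 (valence 4) → 0 H
  atom 7: O, bond orders sum to 2 (valence 2) → 0 H
  atom 8: N, bond orders sum to 1 (valence 3) → 2 H
  atom 9: C, bond orders sum to 4 (valence 4) → 0 H
  atom 10: C, bond orders sum to 1 (valence 4) → 3 H
  atom 11: C, bond orders sum to 3 (valence 4) → 1 H
  atom 12: C, bond orders sum to 4 (valence 4) → 0 H
  atom 13: C, bond orders sum to 3 (valence 4) → 1 H
  atom 14: C, bond orders sum to 4 (valence 4) → 0 H
  atom 15: O, bond orders sum to 2 (valence 2) → 0 H
  atom 16: C, bond orders sum to 1 (valence 4) → 3 H
  atom 17: C, bond orders sum to 3 (valence 4) → 1 H
  atom 18: C, bond orders sum to 3 (valence 4) → 1 H
  atom 19: C, bond orders sum to 3 (valence 4) → 1 H
Total hydrogens: 15.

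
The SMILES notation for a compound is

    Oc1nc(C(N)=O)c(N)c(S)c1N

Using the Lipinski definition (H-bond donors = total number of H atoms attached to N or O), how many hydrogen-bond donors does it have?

7

Donors: find every N or O and count the H atoms it carries.
  atom 1 (O): bond orders sum to 1 → 1 H
  atom 3 (N): bond orders sum to 3 → 0 H
  atom 6 (N): bond orders sum to 1 → 2 H
  atom 7 (O): bond orders sum to 2 → 0 H
  atom 9 (N): bond orders sum to 1 → 2 H
  atom 13 (N): bond orders sum to 1 → 2 H
Lipinski HBD = 7.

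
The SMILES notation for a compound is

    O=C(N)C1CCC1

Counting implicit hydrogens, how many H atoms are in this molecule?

9

Walk through each heavy atom and fill implicit hydrogens from standard valence (C 4, N 3, O 2, S 2, halogen 1):
  atom 1: O, bond orders sum to 2 (valence 2) → 0 H
  atom 2: C, bond orders sum to 4 (valence 4) → 0 H
  atom 3: N, bond orders sum to 1 (valence 3) → 2 H
  atom 4: C, bond orders sum to 3 (valence 4) → 1 H
  atom 5: C, bond orders sum to 2 (valence 4) → 2 H
  atom 6: C, bond orders sum to 2 (valence 4) → 2 H
  atom 7: C, bond orders sum to 2 (valence 4) → 2 H
Total hydrogens: 9.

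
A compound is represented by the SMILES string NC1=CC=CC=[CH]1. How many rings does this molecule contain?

1

In SMILES, each pair of matching ring-closure digits denotes one ring-closing bond; the number of such bonds equals the number of independent rings.
Ring-closure bonds here: 1.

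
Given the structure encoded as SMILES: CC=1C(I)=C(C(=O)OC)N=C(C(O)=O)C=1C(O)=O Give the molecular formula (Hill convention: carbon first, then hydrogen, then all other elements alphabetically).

Walk through each heavy atom and fill implicit hydrogens from standard valence (C 4, N 3, O 2, S 2, halogen 1):
  atom 1: C, bond orders sum to 1 (valence 4) → 3 H
  atom 2: C, bond orders sum to 4 (valence 4) → 0 H
  atom 3: C, bond orders sum to 4 (valence 4) → 0 H
  atom 4: I (halogen, monovalent) → 0 H
  atom 5: C, bond orders sum to 4 (valence 4) → 0 H
  atom 6: C, bond orders sum to 4 (valence 4) → 0 H
  atom 7: O, bond orders sum to 2 (valence 2) → 0 H
  atom 8: O, bond orders sum to 2 (valence 2) → 0 H
  atom 9: C, bond orders sum to 1 (valence 4) → 3 H
  atom 10: N, bond orders sum to 3 (valence 3) → 0 H
  atom 11: C, bond orders sum to 4 (valence 4) → 0 H
  atom 12: C, bond orders sum to 4 (valence 4) → 0 H
  atom 13: O, bond orders sum to 1 (valence 2) → 1 H
  atom 14: O, bond orders sum to 2 (valence 2) → 0 H
  atom 15: C, bond orders sum to 4 (valence 4) → 0 H
  atom 16: C, bond orders sum to 4 (valence 4) → 0 H
  atom 17: O, bond orders sum to 1 (valence 2) → 1 H
  atom 18: O, bond orders sum to 2 (valence 2) → 0 H
Totals → C:10, H:8, I:1, N:1, O:6.
In Hill order: C10H8INO6.

C10H8INO6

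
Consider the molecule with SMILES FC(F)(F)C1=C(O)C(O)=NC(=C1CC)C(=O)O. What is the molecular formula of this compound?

Walk through each heavy atom and fill implicit hydrogens from standard valence (C 4, N 3, O 2, S 2, halogen 1):
  atom 1: F (halogen, monovalent) → 0 H
  atom 2: C, bond orders sum to 4 (valence 4) → 0 H
  atom 3: F (halogen, monovalent) → 0 H
  atom 4: F (halogen, monovalent) → 0 H
  atom 5: C, bond orders sum to 4 (valence 4) → 0 H
  atom 6: C, bond orders sum to 4 (valence 4) → 0 H
  atom 7: O, bond orders sum to 1 (valence 2) → 1 H
  atom 8: C, bond orders sum to 4 (valence 4) → 0 H
  atom 9: O, bond orders sum to 1 (valence 2) → 1 H
  atom 10: N, bond orders sum to 3 (valence 3) → 0 H
  atom 11: C, bond orders sum to 4 (valence 4) → 0 H
  atom 12: C, bond orders sum to 4 (valence 4) → 0 H
  atom 13: C, bond orders sum to 2 (valence 4) → 2 H
  atom 14: C, bond orders sum to 1 (valence 4) → 3 H
  atom 15: C, bond orders sum to 4 (valence 4) → 0 H
  atom 16: O, bond orders sum to 2 (valence 2) → 0 H
  atom 17: O, bond orders sum to 1 (valence 2) → 1 H
Totals → C:9, H:8, F:3, N:1, O:4.
In Hill order: C9H8F3NO4.

C9H8F3NO4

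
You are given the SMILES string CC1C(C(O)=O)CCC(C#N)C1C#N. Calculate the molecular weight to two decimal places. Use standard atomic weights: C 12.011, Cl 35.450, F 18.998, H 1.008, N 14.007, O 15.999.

192.22 g/mol

First, the molecular formula is C10H12N2O2 (counting implicit H from valence).
  C: 10 × 12.011 = 120.110
  H: 12 × 1.008 = 12.096
  N: 2 × 14.007 = 28.014
  O: 2 × 15.999 = 31.998
Sum: 10×12.011 + 12×1.008 + 2×14.007 + 2×15.999 = 192.218 → 192.22 g/mol.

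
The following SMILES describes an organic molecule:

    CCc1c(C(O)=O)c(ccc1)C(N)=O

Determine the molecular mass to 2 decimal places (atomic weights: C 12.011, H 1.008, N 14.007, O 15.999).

First, the molecular formula is C10H11NO3 (counting implicit H from valence).
  C: 10 × 12.011 = 120.110
  H: 11 × 1.008 = 11.088
  N: 1 × 14.007 = 14.007
  O: 3 × 15.999 = 47.997
Sum: 10×12.011 + 11×1.008 + 1×14.007 + 3×15.999 = 193.202 → 193.20 g/mol.

193.20 g/mol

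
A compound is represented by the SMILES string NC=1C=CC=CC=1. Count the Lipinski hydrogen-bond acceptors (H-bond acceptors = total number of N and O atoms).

1

N atoms: 1; O atoms: 0.
Lipinski HBA = 1 + 0 = 1.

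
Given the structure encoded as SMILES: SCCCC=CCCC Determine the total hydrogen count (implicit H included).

Walk through each heavy atom and fill implicit hydrogens from standard valence (C 4, N 3, O 2, S 2, halogen 1):
  atom 1: S, bond orders sum to 1 (valence 2) → 1 H
  atom 2: C, bond orders sum to 2 (valence 4) → 2 H
  atom 3: C, bond orders sum to 2 (valence 4) → 2 H
  atom 4: C, bond orders sum to 2 (valence 4) → 2 H
  atom 5: C, bond orders sum to 3 (valence 4) → 1 H
  atom 6: C, bond orders sum to 3 (valence 4) → 1 H
  atom 7: C, bond orders sum to 2 (valence 4) → 2 H
  atom 8: C, bond orders sum to 2 (valence 4) → 2 H
  atom 9: C, bond orders sum to 1 (valence 4) → 3 H
Total hydrogens: 16.

16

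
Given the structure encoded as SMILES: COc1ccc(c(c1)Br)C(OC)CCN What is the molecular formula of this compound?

Walk through each heavy atom and fill implicit hydrogens from standard valence (C 4, N 3, O 2, S 2, halogen 1); for lowercase aromatic atoms, an aromatic c carries 1 H when it has two neighbours and 0 H with three, and aromatic n carries 0 H:
  atom 1: C, bond orders sum to 1 (valence 4) → 3 H
  atom 2: O, bond orders sum to 2 (valence 2) → 0 H
  atom 3: aromatic c, 3 neighbours → 0 H
  atom 4: aromatic c, 2 neighbours → 1 H
  atom 5: aromatic c, 2 neighbours → 1 H
  atom 6: aromatic c, 3 neighbours → 0 H
  atom 7: aromatic c, 3 neighbours → 0 H
  atom 8: aromatic c, 2 neighbours → 1 H
  atom 9: Br (halogen, monovalent) → 0 H
  atom 10: C, bond orders sum to 3 (valence 4) → 1 H
  atom 11: O, bond orders sum to 2 (valence 2) → 0 H
  atom 12: C, bond orders sum to 1 (valence 4) → 3 H
  atom 13: C, bond orders sum to 2 (valence 4) → 2 H
  atom 14: C, bond orders sum to 2 (valence 4) → 2 H
  atom 15: N, bond orders sum to 1 (valence 3) → 2 H
Totals → C:11, H:16, Br:1, N:1, O:2.
In Hill order: C11H16BrNO2.

C11H16BrNO2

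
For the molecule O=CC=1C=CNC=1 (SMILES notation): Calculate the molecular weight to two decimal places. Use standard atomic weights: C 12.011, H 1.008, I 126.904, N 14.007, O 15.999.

95.10 g/mol

First, the molecular formula is C5H5NO (counting implicit H from valence).
  C: 5 × 12.011 = 60.055
  H: 5 × 1.008 = 5.040
  N: 1 × 14.007 = 14.007
  O: 1 × 15.999 = 15.999
Sum: 5×12.011 + 5×1.008 + 1×14.007 + 1×15.999 = 95.101 → 95.10 g/mol.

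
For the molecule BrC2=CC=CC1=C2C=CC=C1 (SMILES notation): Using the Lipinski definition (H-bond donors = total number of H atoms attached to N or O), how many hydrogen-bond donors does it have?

Donors: find every N or O and count the H atoms it carries.
  (no N or O atoms present)
Lipinski HBD = 0.

0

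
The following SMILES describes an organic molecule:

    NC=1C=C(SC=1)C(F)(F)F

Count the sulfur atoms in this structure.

1

Scan the SMILES for S atoms (remember two-letter symbols like Cl and Br are single atoms).
Sulfur count: 1.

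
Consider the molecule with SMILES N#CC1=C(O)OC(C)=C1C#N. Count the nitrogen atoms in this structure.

2

Scan the SMILES for N atoms (remember two-letter symbols like Cl and Br are single atoms).
Nitrogen count: 2.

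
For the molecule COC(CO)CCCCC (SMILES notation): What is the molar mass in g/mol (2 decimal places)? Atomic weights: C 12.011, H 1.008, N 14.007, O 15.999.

146.23 g/mol

First, the molecular formula is C8H18O2 (counting implicit H from valence).
  C: 8 × 12.011 = 96.088
  H: 18 × 1.008 = 18.144
  O: 2 × 15.999 = 31.998
Sum: 8×12.011 + 18×1.008 + 2×15.999 = 146.230 → 146.23 g/mol.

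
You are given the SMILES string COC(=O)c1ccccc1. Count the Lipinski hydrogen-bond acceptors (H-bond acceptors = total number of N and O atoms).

N atoms: 0; O atoms: 2.
Lipinski HBA = 0 + 2 = 2.

2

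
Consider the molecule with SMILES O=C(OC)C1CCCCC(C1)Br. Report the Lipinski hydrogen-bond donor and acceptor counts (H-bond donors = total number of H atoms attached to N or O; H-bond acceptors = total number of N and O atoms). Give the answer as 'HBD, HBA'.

0, 2

Donors: find every N or O and count the H atoms it carries.
  atom 1 (O): bond orders sum to 2 → 0 H
  atom 3 (O): bond orders sum to 2 → 0 H
Lipinski HBD = 0.
Acceptors: N atoms = 0, O atoms = 2 → HBA = 2.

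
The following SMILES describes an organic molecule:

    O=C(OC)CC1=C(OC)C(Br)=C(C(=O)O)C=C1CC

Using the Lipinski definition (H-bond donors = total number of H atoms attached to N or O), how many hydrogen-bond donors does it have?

1

Donors: find every N or O and count the H atoms it carries.
  atom 1 (O): bond orders sum to 2 → 0 H
  atom 3 (O): bond orders sum to 2 → 0 H
  atom 8 (O): bond orders sum to 2 → 0 H
  atom 14 (O): bond orders sum to 2 → 0 H
  atom 15 (O): bond orders sum to 1 → 1 H
Lipinski HBD = 1.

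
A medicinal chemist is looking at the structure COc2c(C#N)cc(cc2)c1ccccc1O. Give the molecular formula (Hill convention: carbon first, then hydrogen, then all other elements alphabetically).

C14H11NO2

Walk through each heavy atom and fill implicit hydrogens from standard valence (C 4, N 3, O 2, S 2, halogen 1); for lowercase aromatic atoms, an aromatic c carries 1 H when it has two neighbours and 0 H with three, and aromatic n carries 0 H:
  atom 1: C, bond orders sum to 1 (valence 4) → 3 H
  atom 2: O, bond orders sum to 2 (valence 2) → 0 H
  atom 3: aromatic c, 3 neighbours → 0 H
  atom 4: aromatic c, 3 neighbours → 0 H
  atom 5: C, bond orders sum to 4 (valence 4) → 0 H
  atom 6: N, bond orders sum to 3 (valence 3) → 0 H
  atom 7: aromatic c, 2 neighbours → 1 H
  atom 8: aromatic c, 3 neighbours → 0 H
  atom 9: aromatic c, 2 neighbours → 1 H
  atom 10: aromatic c, 2 neighbours → 1 H
  atom 11: aromatic c, 3 neighbours → 0 H
  atom 12: aromatic c, 2 neighbours → 1 H
  atom 13: aromatic c, 2 neighbours → 1 H
  atom 14: aromatic c, 2 neighbours → 1 H
  atom 15: aromatic c, 2 neighbours → 1 H
  atom 16: aromatic c, 3 neighbours → 0 H
  atom 17: O, bond orders sum to 1 (valence 2) → 1 H
Totals → C:14, H:11, N:1, O:2.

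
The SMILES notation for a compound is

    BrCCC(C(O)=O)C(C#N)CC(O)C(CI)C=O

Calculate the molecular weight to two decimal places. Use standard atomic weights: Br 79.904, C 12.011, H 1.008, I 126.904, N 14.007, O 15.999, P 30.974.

First, the molecular formula is C11H15BrINO4 (counting implicit H from valence).
  Br: 1 × 79.904 = 79.904
  C: 11 × 12.011 = 132.121
  H: 15 × 1.008 = 15.120
  I: 1 × 126.904 = 126.904
  N: 1 × 14.007 = 14.007
  O: 4 × 15.999 = 63.996
Sum: 1×79.904 + 11×12.011 + 15×1.008 + 1×126.904 + 1×14.007 + 4×15.999 = 432.052 → 432.05 g/mol.

432.05 g/mol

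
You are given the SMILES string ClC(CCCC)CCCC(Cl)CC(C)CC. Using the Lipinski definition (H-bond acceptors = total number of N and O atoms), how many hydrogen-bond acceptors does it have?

0

N atoms: 0; O atoms: 0.
Lipinski HBA = 0 + 0 = 0.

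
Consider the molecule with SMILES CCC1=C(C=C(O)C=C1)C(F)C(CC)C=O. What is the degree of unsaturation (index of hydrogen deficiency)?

Degree of unsaturation = (number of rings) + (number of π bonds).
Ring closures in the SMILES: 1.
π bonds: 4 double bonds (each 1 DoU) → 4 DoU from unsaturation.
Total DoU = 1 + 4 = 5.

5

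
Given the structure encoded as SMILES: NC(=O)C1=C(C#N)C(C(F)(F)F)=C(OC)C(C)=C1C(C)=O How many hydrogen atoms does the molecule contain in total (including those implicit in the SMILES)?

11

Walk through each heavy atom and fill implicit hydrogens from standard valence (C 4, N 3, O 2, S 2, halogen 1):
  atom 1: N, bond orders sum to 1 (valence 3) → 2 H
  atom 2: C, bond orders sum to 4 (valence 4) → 0 H
  atom 3: O, bond orders sum to 2 (valence 2) → 0 H
  atom 4: C, bond orders sum to 4 (valence 4) → 0 H
  atom 5: C, bond orders sum to 4 (valence 4) → 0 H
  atom 6: C, bond orders sum to 4 (valence 4) → 0 H
  atom 7: N, bond orders sum to 3 (valence 3) → 0 H
  atom 8: C, bond orders sum to 4 (valence 4) → 0 H
  atom 9: C, bond orders sum to 4 (valence 4) → 0 H
  atom 10: F (halogen, monovalent) → 0 H
  atom 11: F (halogen, monovalent) → 0 H
  atom 12: F (halogen, monovalent) → 0 H
  atom 13: C, bond orders sum to 4 (valence 4) → 0 H
  atom 14: O, bond orders sum to 2 (valence 2) → 0 H
  atom 15: C, bond orders sum to 1 (valence 4) → 3 H
  atom 16: C, bond orders sum to 4 (valence 4) → 0 H
  atom 17: C, bond orders sum to 1 (valence 4) → 3 H
  atom 18: C, bond orders sum to 4 (valence 4) → 0 H
  atom 19: C, bond orders sum to 4 (valence 4) → 0 H
  atom 20: C, bond orders sum to 1 (valence 4) → 3 H
  atom 21: O, bond orders sum to 2 (valence 2) → 0 H
Total hydrogens: 11.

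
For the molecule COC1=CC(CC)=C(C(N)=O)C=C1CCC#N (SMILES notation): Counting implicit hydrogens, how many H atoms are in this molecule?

16

Walk through each heavy atom and fill implicit hydrogens from standard valence (C 4, N 3, O 2, S 2, halogen 1):
  atom 1: C, bond orders sum to 1 (valence 4) → 3 H
  atom 2: O, bond orders sum to 2 (valence 2) → 0 H
  atom 3: C, bond orders sum to 4 (valence 4) → 0 H
  atom 4: C, bond orders sum to 3 (valence 4) → 1 H
  atom 5: C, bond orders sum to 4 (valence 4) → 0 H
  atom 6: C, bond orders sum to 2 (valence 4) → 2 H
  atom 7: C, bond orders sum to 1 (valence 4) → 3 H
  atom 8: C, bond orders sum to 4 (valence 4) → 0 H
  atom 9: C, bond orders sum to 4 (valence 4) → 0 H
  atom 10: N, bond orders sum to 1 (valence 3) → 2 H
  atom 11: O, bond orders sum to 2 (valence 2) → 0 H
  atom 12: C, bond orders sum to 3 (valence 4) → 1 H
  atom 13: C, bond orders sum to 4 (valence 4) → 0 H
  atom 14: C, bond orders sum to 2 (valence 4) → 2 H
  atom 15: C, bond orders sum to 2 (valence 4) → 2 H
  atom 16: C, bond orders sum to 4 (valence 4) → 0 H
  atom 17: N, bond orders sum to 3 (valence 3) → 0 H
Total hydrogens: 16.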